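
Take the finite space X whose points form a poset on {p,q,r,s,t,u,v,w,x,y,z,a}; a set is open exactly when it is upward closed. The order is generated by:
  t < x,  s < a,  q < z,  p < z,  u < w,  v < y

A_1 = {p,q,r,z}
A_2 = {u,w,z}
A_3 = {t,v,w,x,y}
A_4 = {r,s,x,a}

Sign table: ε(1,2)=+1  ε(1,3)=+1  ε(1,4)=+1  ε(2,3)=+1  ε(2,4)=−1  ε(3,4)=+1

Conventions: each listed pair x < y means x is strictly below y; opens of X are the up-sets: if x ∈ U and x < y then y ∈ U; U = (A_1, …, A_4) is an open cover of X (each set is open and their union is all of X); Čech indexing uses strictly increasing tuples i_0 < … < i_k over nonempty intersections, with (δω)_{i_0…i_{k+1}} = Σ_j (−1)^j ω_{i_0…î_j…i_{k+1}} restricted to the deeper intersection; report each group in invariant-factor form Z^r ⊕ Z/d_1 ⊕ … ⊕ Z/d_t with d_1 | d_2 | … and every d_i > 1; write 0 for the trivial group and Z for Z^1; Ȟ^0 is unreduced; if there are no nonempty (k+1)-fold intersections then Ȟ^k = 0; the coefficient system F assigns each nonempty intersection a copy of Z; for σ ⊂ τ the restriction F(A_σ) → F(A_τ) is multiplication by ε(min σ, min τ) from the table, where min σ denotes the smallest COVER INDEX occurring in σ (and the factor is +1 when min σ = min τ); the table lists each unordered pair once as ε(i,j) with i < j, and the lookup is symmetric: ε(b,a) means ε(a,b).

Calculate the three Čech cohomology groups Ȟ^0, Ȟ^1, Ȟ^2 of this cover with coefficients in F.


nerve of the cover:
  A12={z} A14={r} A23={w} A34={x}
C dims 4,4; δ0: rk 3, SNF 1^3
Ȟ^0 = (4 − 3) − 0 = 1, so Ȟ^0 ≅ Z
Ȟ^1 = (4 − 0) − 3 = 1, so Ȟ^1 ≅ Z
Ȟ^2 = (0 − 0) − 0 = 0, so Ȟ^2 ≅ 0

Ȟ^0 ≅ Z,  Ȟ^1 ≅ Z,  Ȟ^2 ≅ 0


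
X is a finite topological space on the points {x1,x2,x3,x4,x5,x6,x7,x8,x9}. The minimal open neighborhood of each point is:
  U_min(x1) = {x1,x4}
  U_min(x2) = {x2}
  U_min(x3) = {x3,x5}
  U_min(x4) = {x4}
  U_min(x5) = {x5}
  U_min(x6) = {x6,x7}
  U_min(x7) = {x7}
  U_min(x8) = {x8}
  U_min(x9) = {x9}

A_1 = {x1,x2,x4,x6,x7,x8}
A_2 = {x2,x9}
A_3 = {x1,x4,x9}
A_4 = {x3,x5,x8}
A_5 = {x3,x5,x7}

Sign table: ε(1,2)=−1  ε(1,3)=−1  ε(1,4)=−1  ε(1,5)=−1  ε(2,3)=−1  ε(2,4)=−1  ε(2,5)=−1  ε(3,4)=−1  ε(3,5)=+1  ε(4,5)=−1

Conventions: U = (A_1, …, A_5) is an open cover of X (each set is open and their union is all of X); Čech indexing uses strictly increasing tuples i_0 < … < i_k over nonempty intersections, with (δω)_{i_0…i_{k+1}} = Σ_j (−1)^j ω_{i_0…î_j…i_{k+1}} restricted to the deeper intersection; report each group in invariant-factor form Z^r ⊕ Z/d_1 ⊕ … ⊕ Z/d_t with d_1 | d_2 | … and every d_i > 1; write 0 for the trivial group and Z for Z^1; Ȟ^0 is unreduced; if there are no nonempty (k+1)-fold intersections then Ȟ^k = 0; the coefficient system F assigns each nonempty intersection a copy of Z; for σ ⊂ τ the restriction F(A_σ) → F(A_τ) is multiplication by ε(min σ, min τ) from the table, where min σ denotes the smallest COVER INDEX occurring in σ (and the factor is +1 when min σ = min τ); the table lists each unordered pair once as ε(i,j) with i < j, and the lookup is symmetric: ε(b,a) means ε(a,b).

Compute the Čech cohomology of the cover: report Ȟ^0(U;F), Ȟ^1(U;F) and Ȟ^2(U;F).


Ȟ^0 = 0; Ȟ^1 = Z ⊕ Z/2; Ȟ^2 = 0

nonempty intersections:
  A12={x2} A13={x1,x4} A14={x8} A15={x7} A23={x9} A45={x3,x5}
C dims 5,6; δ0: rk 5, SNF 1^4·2
Ȟ^0: (5−5)−0=0 ⇒ 0
Ȟ^1: (6−0)−5=1 plus torsion [2] ⇒ Z ⊕ Z/2
Ȟ^2: (0−0)−0=0 ⇒ 0


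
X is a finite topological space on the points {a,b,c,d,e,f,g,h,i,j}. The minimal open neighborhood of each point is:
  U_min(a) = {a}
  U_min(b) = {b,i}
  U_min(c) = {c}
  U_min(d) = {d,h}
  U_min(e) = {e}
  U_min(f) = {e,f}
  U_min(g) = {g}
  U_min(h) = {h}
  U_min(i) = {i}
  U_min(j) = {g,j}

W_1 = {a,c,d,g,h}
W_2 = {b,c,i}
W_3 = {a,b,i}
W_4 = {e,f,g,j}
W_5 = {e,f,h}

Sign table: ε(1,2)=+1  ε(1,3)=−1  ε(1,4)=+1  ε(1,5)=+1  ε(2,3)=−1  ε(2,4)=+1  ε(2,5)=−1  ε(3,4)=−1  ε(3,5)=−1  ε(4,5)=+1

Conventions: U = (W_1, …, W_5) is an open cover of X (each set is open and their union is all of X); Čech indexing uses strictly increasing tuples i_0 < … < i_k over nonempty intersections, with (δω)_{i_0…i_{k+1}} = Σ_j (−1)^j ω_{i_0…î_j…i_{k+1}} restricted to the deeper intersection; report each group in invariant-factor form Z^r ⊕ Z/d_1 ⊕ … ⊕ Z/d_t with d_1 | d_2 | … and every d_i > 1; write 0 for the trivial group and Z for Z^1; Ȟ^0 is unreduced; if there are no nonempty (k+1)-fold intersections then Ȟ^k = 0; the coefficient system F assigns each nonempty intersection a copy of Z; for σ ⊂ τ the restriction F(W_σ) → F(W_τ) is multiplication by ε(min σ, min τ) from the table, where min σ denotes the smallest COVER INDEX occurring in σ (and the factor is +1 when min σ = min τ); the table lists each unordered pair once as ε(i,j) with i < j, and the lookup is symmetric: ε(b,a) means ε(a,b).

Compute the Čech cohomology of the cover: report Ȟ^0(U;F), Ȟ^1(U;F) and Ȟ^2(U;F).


nonempty overlaps:
  W12={c} W13={a} W14={g} W15={h} W23={b,i} W45={e,f}
C dims 5,6; δ0: rk 4, SNF 1^4
degree 0: 5−4−0 = 1 → Ȟ^0 ≅ Z
degree 1: 6−0−4 = 2 → Ȟ^1 ≅ Z^2
degree 2: 0−0−0 = 0 → Ȟ^2 ≅ 0

Ȟ^0(U;F) ≅ Z, Ȟ^1(U;F) ≅ Z^2 and Ȟ^2(U;F) ≅ 0


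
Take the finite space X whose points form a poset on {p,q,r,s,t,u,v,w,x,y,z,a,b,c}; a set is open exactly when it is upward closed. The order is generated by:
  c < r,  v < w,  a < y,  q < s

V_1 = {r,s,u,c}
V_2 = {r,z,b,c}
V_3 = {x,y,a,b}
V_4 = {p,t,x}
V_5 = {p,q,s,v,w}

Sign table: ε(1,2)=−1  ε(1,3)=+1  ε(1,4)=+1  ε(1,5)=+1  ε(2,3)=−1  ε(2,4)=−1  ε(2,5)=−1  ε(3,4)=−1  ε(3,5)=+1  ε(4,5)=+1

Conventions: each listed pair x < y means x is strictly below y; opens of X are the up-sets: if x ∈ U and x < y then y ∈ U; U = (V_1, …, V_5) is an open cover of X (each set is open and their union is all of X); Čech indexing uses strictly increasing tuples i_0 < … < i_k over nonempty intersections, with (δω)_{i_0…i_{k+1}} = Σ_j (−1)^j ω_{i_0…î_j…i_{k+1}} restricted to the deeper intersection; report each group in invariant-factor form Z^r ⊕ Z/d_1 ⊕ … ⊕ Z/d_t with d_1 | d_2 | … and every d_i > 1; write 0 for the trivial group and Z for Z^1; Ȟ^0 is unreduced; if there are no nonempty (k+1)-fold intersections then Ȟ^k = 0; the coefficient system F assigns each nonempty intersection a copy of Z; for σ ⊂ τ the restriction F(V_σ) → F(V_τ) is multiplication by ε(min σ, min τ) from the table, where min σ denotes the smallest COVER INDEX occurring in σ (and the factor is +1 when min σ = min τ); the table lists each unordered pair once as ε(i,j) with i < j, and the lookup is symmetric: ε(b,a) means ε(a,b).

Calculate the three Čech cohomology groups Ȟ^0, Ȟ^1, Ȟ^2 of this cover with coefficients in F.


Ȟ^0 ≅ 0; Ȟ^1 ≅ Z/2; Ȟ^2 ≅ 0

intersection data:
  V12={r,c} V15={s} V23={b} V34={x} V45={p}
C dims 5,5; δ0: rk 5, SNF 1^4·2
Ȟ^0 = (5 − 5) − 0 = 0, so Ȟ^0 ≅ 0
Ȟ^1 = (5 − 0) − 5 = 0 plus torsion [2], so Ȟ^1 ≅ Z/2
Ȟ^2 = (0 − 0) − 0 = 0, so Ȟ^2 ≅ 0


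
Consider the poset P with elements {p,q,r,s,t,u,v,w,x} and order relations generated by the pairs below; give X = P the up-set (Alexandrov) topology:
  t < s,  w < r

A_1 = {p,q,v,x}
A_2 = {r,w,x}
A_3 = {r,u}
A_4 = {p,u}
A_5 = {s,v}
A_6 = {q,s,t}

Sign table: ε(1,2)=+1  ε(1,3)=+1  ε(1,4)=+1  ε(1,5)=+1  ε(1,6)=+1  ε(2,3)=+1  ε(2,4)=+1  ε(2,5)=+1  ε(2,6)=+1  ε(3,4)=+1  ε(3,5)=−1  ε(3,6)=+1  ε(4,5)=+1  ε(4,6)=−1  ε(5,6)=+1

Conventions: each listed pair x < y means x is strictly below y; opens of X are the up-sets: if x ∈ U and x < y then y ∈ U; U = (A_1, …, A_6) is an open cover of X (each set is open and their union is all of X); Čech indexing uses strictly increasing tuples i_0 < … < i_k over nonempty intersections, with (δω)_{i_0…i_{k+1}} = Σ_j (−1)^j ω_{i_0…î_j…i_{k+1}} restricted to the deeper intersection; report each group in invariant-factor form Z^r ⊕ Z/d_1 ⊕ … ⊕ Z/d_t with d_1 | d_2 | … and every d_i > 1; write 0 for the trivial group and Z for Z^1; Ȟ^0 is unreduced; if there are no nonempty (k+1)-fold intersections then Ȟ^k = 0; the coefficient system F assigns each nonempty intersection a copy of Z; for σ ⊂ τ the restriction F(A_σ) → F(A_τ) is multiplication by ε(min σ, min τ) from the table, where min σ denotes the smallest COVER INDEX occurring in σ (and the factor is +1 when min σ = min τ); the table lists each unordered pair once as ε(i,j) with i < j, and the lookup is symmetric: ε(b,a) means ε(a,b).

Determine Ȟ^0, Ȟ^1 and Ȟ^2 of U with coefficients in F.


cover nerve:
  A12={x} A14={p} A15={v} A16={q} A23={r} A34={u} A56={s}
C dims 6,7; δ0: rk 5, SNF 1^5
Ȟ^0: (6−5)−0=1 ⇒ Z
Ȟ^1: (7−0)−5=2 ⇒ Z^2
Ȟ^2: (0−0)−0=0 ⇒ 0

Ȟ^0 ≅ Z,  Ȟ^1 ≅ Z^2,  Ȟ^2 ≅ 0


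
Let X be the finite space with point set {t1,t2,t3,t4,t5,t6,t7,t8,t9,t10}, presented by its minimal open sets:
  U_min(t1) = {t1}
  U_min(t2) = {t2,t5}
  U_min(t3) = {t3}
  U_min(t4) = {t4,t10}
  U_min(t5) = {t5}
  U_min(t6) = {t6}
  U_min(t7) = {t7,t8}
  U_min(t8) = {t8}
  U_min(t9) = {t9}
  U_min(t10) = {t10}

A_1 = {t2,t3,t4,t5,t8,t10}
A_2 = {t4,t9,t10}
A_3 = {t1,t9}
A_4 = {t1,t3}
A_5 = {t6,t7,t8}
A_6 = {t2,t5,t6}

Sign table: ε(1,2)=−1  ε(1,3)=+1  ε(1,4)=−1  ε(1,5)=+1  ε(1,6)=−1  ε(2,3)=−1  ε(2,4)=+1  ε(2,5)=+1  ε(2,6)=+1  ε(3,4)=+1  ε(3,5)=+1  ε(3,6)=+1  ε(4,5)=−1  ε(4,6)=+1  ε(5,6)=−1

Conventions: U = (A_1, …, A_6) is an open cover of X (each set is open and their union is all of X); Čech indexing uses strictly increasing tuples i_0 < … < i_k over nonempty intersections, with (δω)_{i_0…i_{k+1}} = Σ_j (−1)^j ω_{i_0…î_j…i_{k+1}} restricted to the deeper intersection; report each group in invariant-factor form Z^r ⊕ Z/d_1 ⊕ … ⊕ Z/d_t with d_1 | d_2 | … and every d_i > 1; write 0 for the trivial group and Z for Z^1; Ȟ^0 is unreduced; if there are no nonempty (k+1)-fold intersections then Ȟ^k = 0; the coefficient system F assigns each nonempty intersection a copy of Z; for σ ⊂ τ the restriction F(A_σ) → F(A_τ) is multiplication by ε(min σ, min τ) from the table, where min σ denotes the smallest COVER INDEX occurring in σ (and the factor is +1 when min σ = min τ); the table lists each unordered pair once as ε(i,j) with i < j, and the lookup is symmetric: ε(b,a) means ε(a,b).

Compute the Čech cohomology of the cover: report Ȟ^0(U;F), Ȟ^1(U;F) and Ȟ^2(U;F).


Ȟ^0 = 0, Ȟ^1 = Z ⊕ Z/2, Ȟ^2 = 0

nonempty overlaps:
  A12={t4,t10} A14={t3} A15={t8} A16={t2,t5} A23={t9} A34={t1} A56={t6}
C dims 6,7; δ0: rk 6, SNF 1^5·2
degree 0: 6−6−0 = 0 → Ȟ^0 ≅ 0
degree 1: 7−0−6 = 1 plus torsion [2] → Ȟ^1 ≅ Z ⊕ Z/2
degree 2: 0−0−0 = 0 → Ȟ^2 ≅ 0


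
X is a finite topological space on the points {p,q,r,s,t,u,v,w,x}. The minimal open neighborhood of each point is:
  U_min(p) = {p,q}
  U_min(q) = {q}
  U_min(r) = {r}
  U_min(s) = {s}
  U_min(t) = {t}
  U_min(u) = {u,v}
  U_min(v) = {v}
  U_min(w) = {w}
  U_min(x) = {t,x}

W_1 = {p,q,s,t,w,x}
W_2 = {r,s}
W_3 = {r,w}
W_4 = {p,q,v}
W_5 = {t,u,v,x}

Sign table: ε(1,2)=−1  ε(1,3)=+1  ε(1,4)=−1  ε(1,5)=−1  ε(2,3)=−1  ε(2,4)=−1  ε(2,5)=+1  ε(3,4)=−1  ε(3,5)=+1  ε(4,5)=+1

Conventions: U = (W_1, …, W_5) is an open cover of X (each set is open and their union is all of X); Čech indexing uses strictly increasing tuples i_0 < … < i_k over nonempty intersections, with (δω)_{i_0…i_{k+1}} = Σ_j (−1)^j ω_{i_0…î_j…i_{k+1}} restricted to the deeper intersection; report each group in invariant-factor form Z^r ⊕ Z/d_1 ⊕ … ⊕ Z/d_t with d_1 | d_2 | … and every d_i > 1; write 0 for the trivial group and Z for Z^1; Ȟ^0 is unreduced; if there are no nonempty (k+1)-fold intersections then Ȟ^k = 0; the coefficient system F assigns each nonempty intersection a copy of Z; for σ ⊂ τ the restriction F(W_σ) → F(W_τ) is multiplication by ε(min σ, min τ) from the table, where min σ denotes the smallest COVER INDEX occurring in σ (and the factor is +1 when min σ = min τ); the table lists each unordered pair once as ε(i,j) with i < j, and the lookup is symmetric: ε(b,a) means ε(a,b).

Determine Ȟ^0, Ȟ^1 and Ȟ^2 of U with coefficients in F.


Ȟ^0 = Z, Ȟ^1 = Z^2 and Ȟ^2 = 0

cover nerve:
  W12={s} W13={w} W14={p,q} W15={t,x} W23={r} W45={v}
C dims 5,6; δ0: rk 4, SNF 1^4
Ȟ^0: (5−4)−0=1 ⇒ Z
Ȟ^1: (6−0)−4=2 ⇒ Z^2
Ȟ^2: (0−0)−0=0 ⇒ 0


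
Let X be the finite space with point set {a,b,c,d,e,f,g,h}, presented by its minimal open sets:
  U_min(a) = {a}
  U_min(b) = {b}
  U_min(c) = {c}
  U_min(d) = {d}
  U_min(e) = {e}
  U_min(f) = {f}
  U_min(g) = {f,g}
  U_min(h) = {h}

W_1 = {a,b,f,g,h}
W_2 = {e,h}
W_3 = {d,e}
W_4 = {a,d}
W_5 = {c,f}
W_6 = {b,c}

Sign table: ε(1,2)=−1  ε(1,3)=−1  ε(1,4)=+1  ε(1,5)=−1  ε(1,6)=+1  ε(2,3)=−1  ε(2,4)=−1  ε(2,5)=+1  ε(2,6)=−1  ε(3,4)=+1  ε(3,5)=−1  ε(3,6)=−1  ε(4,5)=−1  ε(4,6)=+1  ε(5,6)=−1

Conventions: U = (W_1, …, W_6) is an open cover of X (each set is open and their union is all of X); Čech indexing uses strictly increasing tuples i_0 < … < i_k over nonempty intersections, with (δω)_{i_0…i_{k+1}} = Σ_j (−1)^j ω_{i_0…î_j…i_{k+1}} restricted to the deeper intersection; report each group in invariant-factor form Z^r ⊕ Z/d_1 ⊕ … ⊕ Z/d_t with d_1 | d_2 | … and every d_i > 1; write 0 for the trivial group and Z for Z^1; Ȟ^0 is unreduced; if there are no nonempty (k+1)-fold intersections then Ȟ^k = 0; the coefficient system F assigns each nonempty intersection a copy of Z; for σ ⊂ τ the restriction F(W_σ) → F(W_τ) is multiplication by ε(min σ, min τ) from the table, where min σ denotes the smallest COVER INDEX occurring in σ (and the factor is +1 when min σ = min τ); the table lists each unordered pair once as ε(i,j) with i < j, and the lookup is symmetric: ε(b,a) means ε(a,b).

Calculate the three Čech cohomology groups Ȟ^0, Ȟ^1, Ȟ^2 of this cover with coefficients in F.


Ȟ^0(U;F) ≅ Z; Ȟ^1(U;F) ≅ Z^2; Ȟ^2(U;F) ≅ 0

nerve simplices:
  W12={h} W14={a} W15={f} W16={b} W23={e} W34={d} W56={c}
C dims 6,7; δ0: rk 5, SNF 1^5
degree 0: 6−5−0 = 1 → Ȟ^0 ≅ Z
degree 1: 7−0−5 = 2 → Ȟ^1 ≅ Z^2
degree 2: 0−0−0 = 0 → Ȟ^2 ≅ 0


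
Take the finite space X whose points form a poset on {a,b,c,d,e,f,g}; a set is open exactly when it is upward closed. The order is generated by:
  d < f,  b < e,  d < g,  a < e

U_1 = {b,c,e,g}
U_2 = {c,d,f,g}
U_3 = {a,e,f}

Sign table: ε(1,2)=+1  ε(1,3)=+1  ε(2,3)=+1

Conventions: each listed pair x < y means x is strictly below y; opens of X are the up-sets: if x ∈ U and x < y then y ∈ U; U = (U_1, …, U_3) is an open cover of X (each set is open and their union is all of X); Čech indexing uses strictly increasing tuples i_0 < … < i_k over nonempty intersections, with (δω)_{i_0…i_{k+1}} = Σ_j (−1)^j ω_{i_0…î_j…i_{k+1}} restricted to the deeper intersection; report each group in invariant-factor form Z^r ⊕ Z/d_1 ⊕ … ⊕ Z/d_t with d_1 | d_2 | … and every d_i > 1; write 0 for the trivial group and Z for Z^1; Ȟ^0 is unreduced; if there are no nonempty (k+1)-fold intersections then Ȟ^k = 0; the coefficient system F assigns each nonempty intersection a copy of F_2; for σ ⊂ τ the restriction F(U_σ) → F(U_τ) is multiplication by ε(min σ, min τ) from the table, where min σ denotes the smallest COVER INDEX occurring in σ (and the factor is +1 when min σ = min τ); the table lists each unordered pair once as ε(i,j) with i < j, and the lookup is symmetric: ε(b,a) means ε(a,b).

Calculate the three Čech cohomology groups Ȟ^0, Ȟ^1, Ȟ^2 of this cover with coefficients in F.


nonempty intersections:
  U12={c,g} U13={e} U23={f}
C dims 3,3; δ0: rk_F2 2
Ȟ^0: (3−2)−0=1 ⇒ Z/2
Ȟ^1: (3−0)−2=1 ⇒ Z/2
Ȟ^2: (0−0)−0=0 ⇒ 0

Ȟ^0 ≅ Z/2,  Ȟ^1 ≅ Z/2,  Ȟ^2 ≅ 0


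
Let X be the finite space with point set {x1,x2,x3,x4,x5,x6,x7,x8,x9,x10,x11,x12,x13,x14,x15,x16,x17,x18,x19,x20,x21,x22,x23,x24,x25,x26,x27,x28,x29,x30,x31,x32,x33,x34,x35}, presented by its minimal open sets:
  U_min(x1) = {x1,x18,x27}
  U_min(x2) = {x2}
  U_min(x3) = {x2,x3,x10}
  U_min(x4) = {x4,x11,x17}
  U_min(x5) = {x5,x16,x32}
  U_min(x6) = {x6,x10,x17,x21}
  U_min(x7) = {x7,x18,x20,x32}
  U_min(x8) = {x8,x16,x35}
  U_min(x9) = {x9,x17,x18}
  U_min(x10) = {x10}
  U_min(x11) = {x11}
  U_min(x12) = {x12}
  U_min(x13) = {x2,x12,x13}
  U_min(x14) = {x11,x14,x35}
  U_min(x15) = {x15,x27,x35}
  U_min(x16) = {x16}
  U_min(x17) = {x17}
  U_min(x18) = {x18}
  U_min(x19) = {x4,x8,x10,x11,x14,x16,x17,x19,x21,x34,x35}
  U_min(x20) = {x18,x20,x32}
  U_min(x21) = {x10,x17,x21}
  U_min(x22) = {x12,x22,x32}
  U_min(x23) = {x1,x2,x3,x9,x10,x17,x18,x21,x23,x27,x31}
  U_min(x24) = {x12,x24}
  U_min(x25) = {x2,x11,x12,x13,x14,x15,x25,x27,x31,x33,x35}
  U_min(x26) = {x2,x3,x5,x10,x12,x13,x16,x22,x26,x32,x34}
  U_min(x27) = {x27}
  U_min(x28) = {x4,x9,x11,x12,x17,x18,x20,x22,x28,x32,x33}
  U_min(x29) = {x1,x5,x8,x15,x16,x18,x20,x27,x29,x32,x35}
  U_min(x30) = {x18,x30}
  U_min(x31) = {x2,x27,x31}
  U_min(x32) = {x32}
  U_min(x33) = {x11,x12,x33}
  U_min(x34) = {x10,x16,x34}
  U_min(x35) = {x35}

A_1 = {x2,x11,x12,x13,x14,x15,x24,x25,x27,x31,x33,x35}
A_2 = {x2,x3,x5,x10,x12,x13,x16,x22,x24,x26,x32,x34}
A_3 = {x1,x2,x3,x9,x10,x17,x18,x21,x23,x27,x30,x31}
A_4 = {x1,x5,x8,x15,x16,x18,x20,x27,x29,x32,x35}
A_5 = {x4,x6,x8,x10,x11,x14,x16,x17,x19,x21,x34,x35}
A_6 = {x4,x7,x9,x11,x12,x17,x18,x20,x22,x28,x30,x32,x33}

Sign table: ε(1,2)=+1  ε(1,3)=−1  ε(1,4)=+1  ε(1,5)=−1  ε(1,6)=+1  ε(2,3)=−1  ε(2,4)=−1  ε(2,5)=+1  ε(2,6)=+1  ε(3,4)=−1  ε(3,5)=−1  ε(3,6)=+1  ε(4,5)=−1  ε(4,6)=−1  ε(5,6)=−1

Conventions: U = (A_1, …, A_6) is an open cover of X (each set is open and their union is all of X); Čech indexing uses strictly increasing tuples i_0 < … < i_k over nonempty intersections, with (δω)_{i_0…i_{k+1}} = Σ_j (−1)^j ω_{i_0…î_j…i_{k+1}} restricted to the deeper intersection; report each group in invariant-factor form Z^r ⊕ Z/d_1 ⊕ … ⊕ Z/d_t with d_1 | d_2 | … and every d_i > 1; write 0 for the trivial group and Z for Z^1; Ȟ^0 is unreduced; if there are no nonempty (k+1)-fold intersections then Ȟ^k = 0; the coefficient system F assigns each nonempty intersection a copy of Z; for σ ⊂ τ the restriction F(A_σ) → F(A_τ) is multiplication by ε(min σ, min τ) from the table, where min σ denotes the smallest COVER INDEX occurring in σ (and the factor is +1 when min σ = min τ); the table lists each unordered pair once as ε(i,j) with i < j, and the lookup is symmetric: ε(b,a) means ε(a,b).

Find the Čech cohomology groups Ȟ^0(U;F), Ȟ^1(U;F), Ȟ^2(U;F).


Ȟ^0 ≅ 0,  Ȟ^1 ≅ Z/2,  Ȟ^2 ≅ Z

nerve simplices:
  A12={x2,x12,x13,x24} A13={x2,x27,x31} A14={x15,x27,x35} A15={x11,x14,x35} A16={x11,x12,x33} A23={x2,x3,x10} A24={x5,x16,x32} A25={x10,x16,x34} A26={x12,x22,x32} A34={x1,x18,x27} A35={x10,x17,x21} A36={x9,x17,x18,x30} A45={x8,x16,x35} A46={x18,x20,x32} A56={x4,x11,x17}
  A123={x2} A126={x12} A134={x27} A145={x35} A156={x11} A235={x10} A245={x16} A246={x32} A346={x18} A356={x17}
C dims 6,15,10; δ0: rk 6, SNF 1^5·2; δ1: rk 9, SNF 1^9
degree 0: 6−6−0 = 0 → Ȟ^0 ≅ 0
degree 1: 15−9−6 = 0 plus torsion [2] → Ȟ^1 ≅ Z/2
degree 2: 10−0−9 = 1 → Ȟ^2 ≅ Z


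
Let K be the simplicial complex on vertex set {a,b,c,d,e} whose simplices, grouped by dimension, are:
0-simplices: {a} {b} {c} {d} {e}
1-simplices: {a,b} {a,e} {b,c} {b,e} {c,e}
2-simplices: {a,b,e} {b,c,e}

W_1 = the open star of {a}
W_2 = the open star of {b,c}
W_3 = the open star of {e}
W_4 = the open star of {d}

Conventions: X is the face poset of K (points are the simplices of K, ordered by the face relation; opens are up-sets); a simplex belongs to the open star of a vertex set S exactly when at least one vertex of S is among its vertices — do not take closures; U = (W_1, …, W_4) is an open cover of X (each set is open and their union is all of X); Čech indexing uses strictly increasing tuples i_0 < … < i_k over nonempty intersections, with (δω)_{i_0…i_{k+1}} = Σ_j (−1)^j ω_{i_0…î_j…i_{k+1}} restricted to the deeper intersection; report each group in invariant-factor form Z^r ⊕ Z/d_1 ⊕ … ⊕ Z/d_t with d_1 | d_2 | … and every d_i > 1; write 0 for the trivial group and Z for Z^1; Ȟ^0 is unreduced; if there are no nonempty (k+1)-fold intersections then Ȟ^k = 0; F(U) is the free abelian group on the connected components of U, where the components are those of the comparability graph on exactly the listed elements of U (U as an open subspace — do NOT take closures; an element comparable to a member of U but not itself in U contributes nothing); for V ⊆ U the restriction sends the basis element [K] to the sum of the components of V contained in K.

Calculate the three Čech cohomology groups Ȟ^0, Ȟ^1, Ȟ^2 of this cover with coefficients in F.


Ȟ^0 = Z^2, Ȟ^1 = 0, Ȟ^2 = 0

nonempty overlaps:
  W1={{a},{a,b},{a,e},{a,b,e}} W2={{b},{c},{a,b},{b,c},{b,e},{c,e},{a,b,e},{b,c,e}} W3={{e},{a,e},{b,e},{c,e},{a,b,e},{b,c,e}} W4={{d}}
  W12={{a,b},{a,b,e}} W13={{a,e},{a,b,e}} W23={{b,e},{c,e},{a,b,e},{b,c,e}}
  W123={{a,b,e}}
components per intersection:
  W1: {{a},{a,b},{a,e},{a,b,e}}
  W2: {{b},{c},{a,b},{b,c},{b,e},{c,e},{a,b,e},{b,c,e}}
  W3: {{e},{a,e},{b,e},{c,e},{a,b,e},{b,c,e}}
  W4: {{d}}
  W12: {{a,b},{a,b,e}}
  W13: {{a,e},{a,b,e}}
  W23: {{b,e},{c,e},{a,b,e},{b,c,e}}
  W123: {{a,b,e}}
C dims 4,3,1; δ0: rk 2, SNF 1^2; δ1: rk 1, SNF 1^1
degree 0: 4−2−0 = 2 → Ȟ^0 ≅ Z^2
degree 1: 3−1−2 = 0 → Ȟ^1 ≅ 0
degree 2: 1−0−1 = 0 → Ȟ^2 ≅ 0


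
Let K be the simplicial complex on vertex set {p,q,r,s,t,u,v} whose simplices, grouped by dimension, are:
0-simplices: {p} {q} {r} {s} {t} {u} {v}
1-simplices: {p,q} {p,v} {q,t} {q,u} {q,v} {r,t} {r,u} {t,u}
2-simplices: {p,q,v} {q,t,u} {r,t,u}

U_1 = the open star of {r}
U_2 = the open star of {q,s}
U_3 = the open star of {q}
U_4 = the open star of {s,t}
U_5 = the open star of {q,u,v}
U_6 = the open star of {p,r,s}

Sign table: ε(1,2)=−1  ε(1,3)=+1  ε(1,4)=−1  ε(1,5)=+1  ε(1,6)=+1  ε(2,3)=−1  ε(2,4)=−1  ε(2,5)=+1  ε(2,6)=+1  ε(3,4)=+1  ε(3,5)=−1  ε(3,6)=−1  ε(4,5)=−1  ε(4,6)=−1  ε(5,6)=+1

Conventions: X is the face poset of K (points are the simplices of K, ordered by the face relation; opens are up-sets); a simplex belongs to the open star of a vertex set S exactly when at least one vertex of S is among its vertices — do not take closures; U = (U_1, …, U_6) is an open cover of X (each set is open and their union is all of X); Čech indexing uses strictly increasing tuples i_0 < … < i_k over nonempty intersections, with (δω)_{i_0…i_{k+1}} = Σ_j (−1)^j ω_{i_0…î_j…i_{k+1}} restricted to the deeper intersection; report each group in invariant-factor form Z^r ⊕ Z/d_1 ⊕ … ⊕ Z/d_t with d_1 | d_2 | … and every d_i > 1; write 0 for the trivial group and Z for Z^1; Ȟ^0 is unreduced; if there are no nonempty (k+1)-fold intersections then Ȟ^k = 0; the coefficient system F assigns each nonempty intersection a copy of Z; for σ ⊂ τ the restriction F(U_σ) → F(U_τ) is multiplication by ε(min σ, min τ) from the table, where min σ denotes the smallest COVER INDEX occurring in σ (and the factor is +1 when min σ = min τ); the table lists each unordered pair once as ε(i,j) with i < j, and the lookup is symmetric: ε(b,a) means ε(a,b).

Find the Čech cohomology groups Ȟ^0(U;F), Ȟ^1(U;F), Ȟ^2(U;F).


Ȟ^0(U;F) ≅ Z, Ȟ^1(U;F) ≅ 0 and Ȟ^2(U;F) ≅ Z

nerve of the cover:
  U1={{r},{r,t},{r,u},{r,t,u}} U2={{q},{s},{p,q},{q,t},{q,u},{q,v},{p,q,v},{q,t,u}} U3={{q},{p,q},{q,t},{q,u},{q,v},{p,q,v},{q,t,u}} U4={{s},{t},{q,t},{r,t},{t,u},{q,t,u},{r,t,u}} U5={{q},{u},{v},{p,q},{p,v},{q,t},{q,u},{q,v},{r,u},{t,u},{p,q,v},{q,t,u},{r,t,u}} U6={{p},{r},{s},{p,q},{p,v},{r,t},{r,u},{p,q,v},{r,t,u}}
  U14={{r,t},{r,t,u}} U15={{r,u},{r,t,u}} U16={{r},{r,t},{r,u},{r,t,u}} U23={{q},{p,q},{q,t},{q,u},{q,v},{p,q,v},{q,t,u}} U24={{s},{q,t},{q,t,u}} U25={{q},{p,q},{q,t},{q,u},{q,v},{p,q,v},{q,t,u}} U26={{s},{p,q},{p,q,v}} U34={{q,t},{q,t,u}} U35={{q},{p,q},{q,t},{q,u},{q,v},{p,q,v},{q,t,u}} U36={{p,q},{p,q,v}} U45={{q,t},{t,u},{q,t,u},{r,t,u}} U46={{s},{r,t},{r,t,u}} U56={{p,q},{p,v},{r,u},{p,q,v},{r,t,u}}
  U145={{r,t,u}} U146={{r,t},{r,t,u}} U156={{r,u},{r,t,u}} U234={{q,t},{q,t,u}} U235={{q},{p,q},{q,t},{q,u},{q,v},{p,q,v},{q,t,u}} U236={{p,q},{p,q,v}} U245={{q,t},{q,t,u}} U246={{s}} U256={{p,q},{p,q,v}} U345={{q,t},{q,t,u}} U356={{p,q},{p,q,v}} U456={{r,t,u}}
  U1456={{r,t,u}} U2345={{q,t},{q,t,u}} U2356={{p,q},{p,q,v}}
C dims 6,13,12,3; δ0: rk 5, SNF 1^5; δ1: rk 8, SNF 1^8; δ2: rk 3, SNF 1^3
Ȟ^0 = (6 − 5) − 0 = 1, so Ȟ^0 ≅ Z
Ȟ^1 = (13 − 8) − 5 = 0, so Ȟ^1 ≅ 0
Ȟ^2 = (12 − 3) − 8 = 1, so Ȟ^2 ≅ Z


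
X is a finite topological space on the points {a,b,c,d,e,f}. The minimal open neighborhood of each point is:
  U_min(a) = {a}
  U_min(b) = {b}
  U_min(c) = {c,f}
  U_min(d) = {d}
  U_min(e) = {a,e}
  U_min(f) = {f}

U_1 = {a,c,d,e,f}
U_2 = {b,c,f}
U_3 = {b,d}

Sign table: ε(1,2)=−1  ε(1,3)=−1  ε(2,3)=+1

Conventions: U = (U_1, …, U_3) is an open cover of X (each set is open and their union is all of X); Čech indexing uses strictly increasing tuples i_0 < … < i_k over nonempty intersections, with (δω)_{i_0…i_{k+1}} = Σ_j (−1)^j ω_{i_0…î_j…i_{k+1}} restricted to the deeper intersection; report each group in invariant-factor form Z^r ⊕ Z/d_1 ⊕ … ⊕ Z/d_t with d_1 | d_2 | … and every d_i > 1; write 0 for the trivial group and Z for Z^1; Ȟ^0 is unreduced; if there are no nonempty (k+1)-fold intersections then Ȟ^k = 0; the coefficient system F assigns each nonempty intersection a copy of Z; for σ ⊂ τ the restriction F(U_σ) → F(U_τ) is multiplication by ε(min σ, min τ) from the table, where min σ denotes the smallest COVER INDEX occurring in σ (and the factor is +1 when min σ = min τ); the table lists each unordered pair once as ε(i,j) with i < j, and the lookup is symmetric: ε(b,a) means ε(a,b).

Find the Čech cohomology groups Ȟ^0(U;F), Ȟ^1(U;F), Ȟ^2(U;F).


Ȟ^0 = Z, Ȟ^1 = Z, Ȟ^2 = 0

nerve of the cover:
  U12={c,f} U13={d} U23={b}
C dims 3,3; δ0: rk 2, SNF 1^2
Ȟ^0 = (3 − 2) − 0 = 1, so Ȟ^0 ≅ Z
Ȟ^1 = (3 − 0) − 2 = 1, so Ȟ^1 ≅ Z
Ȟ^2 = (0 − 0) − 0 = 0, so Ȟ^2 ≅ 0


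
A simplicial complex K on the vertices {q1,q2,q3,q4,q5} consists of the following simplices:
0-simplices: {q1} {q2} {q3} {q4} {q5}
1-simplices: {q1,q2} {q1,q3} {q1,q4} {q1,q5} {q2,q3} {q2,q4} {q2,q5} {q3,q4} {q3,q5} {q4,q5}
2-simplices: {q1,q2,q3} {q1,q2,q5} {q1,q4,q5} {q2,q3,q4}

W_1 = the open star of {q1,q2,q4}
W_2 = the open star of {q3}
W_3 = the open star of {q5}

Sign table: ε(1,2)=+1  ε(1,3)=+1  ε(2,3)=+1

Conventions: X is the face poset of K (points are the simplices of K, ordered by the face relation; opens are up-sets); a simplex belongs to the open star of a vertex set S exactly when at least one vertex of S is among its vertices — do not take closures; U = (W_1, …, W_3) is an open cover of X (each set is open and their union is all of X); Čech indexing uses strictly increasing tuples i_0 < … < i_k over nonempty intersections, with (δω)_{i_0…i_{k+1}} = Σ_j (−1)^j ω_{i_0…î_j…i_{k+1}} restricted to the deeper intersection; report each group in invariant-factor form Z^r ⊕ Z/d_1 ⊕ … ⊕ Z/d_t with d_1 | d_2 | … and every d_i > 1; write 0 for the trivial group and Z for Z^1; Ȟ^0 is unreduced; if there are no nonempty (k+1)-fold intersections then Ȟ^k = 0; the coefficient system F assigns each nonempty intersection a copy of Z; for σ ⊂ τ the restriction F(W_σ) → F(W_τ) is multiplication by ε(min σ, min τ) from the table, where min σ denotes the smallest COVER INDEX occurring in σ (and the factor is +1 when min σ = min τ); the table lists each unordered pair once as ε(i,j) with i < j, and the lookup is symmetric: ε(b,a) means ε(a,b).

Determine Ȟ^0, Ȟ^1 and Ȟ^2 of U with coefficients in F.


Ȟ^0 ≅ Z,  Ȟ^1 ≅ Z,  Ȟ^2 ≅ 0

cover nerve:
  W1={{q1},{q2},{q4},{q1,q2},{q1,q3},{q1,q4},{q1,q5},{q2,q3},{q2,q4},{q2,q5},{q3,q4},{q4,q5},{q1,q2,q3},{q1,q2,q5},{q1,q4,q5},{q2,q3,q4}} W2={{q3},{q1,q3},{q2,q3},{q3,q4},{q3,q5},{q1,q2,q3},{q2,q3,q4}} W3={{q5},{q1,q5},{q2,q5},{q3,q5},{q4,q5},{q1,q2,q5},{q1,q4,q5}}
  W12={{q1,q3},{q2,q3},{q3,q4},{q1,q2,q3},{q2,q3,q4}} W13={{q1,q5},{q2,q5},{q4,q5},{q1,q2,q5},{q1,q4,q5}} W23={{q3,q5}}
C dims 3,3; δ0: rk 2, SNF 1^2
Ȟ^0: (3−2)−0=1 ⇒ Z
Ȟ^1: (3−0)−2=1 ⇒ Z
Ȟ^2: (0−0)−0=0 ⇒ 0


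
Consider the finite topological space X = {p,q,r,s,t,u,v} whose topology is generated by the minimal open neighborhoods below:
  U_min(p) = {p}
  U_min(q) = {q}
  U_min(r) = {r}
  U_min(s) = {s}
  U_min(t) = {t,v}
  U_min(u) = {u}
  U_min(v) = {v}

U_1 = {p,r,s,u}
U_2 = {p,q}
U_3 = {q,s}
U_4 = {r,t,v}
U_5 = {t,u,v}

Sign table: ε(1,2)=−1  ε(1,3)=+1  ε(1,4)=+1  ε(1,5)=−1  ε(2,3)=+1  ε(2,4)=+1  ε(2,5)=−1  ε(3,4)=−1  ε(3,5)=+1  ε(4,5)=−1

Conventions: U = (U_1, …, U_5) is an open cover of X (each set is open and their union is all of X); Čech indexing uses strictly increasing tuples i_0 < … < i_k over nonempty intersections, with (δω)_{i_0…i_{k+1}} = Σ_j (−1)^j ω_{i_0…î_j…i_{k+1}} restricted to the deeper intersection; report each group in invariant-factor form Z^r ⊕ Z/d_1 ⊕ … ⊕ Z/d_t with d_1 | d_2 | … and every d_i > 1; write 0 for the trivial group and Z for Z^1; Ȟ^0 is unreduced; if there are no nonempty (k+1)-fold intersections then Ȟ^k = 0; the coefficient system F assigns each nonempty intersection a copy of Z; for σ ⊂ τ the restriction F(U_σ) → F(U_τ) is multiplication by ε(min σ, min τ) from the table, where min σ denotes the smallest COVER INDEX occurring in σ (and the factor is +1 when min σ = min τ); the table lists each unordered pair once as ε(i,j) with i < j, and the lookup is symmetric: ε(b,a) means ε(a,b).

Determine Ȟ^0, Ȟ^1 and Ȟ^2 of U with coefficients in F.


nonempty intersections:
  U12={p} U13={s} U14={r} U15={u} U23={q} U45={t,v}
C dims 5,6; δ0: rk 5, SNF 1^4·2
Ȟ^0: (5−5)−0=0 ⇒ 0
Ȟ^1: (6−0)−5=1 plus torsion [2] ⇒ Z ⊕ Z/2
Ȟ^2: (0−0)−0=0 ⇒ 0

Ȟ^0 ≅ 0,  Ȟ^1 ≅ Z ⊕ Z/2,  Ȟ^2 ≅ 0


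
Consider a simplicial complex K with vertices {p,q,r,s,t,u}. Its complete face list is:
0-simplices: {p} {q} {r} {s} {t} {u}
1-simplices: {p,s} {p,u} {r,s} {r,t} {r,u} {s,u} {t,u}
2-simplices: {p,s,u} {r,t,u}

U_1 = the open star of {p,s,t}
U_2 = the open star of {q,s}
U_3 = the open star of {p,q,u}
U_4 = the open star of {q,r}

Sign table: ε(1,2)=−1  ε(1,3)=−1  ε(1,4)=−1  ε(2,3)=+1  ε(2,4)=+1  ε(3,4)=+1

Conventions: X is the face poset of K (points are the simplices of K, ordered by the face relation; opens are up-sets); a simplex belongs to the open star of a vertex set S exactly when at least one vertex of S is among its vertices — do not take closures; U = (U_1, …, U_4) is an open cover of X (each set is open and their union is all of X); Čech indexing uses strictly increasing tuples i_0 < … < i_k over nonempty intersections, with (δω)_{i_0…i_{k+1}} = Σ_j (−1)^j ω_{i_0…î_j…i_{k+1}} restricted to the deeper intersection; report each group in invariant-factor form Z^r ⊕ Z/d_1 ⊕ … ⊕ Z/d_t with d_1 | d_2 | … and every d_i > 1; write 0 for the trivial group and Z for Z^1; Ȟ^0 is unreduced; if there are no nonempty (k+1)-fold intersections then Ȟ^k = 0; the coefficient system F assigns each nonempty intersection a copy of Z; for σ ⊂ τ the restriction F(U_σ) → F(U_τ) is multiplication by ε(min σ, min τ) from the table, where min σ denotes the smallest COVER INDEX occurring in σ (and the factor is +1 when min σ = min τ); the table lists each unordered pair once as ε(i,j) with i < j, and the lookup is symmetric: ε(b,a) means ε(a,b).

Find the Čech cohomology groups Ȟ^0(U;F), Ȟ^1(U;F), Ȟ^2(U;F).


Ȟ^0(U;F) ≅ Z, Ȟ^1(U;F) ≅ 0 and Ȟ^2(U;F) ≅ Z

nerve simplices:
  U1={{p},{s},{t},{p,s},{p,u},{r,s},{r,t},{s,u},{t,u},{p,s,u},{r,t,u}} U2={{q},{s},{p,s},{r,s},{s,u},{p,s,u}} U3={{p},{q},{u},{p,s},{p,u},{r,u},{s,u},{t,u},{p,s,u},{r,t,u}} U4={{q},{r},{r,s},{r,t},{r,u},{r,t,u}}
  U12={{s},{p,s},{r,s},{s,u},{p,s,u}} U13={{p},{p,s},{p,u},{s,u},{t,u},{p,s,u},{r,t,u}} U14={{r,s},{r,t},{r,t,u}} U23={{q},{p,s},{s,u},{p,s,u}} U24={{q},{r,s}} U34={{q},{r,u},{r,t,u}}
  U123={{p,s},{s,u},{p,s,u}} U124={{r,s}} U134={{r,t,u}} U234={{q}}
C dims 4,6,4; δ0: rk 3, SNF 1^3; δ1: rk 3, SNF 1^3
degree 0: 4−3−0 = 1 → Ȟ^0 ≅ Z
degree 1: 6−3−3 = 0 → Ȟ^1 ≅ 0
degree 2: 4−0−3 = 1 → Ȟ^2 ≅ Z


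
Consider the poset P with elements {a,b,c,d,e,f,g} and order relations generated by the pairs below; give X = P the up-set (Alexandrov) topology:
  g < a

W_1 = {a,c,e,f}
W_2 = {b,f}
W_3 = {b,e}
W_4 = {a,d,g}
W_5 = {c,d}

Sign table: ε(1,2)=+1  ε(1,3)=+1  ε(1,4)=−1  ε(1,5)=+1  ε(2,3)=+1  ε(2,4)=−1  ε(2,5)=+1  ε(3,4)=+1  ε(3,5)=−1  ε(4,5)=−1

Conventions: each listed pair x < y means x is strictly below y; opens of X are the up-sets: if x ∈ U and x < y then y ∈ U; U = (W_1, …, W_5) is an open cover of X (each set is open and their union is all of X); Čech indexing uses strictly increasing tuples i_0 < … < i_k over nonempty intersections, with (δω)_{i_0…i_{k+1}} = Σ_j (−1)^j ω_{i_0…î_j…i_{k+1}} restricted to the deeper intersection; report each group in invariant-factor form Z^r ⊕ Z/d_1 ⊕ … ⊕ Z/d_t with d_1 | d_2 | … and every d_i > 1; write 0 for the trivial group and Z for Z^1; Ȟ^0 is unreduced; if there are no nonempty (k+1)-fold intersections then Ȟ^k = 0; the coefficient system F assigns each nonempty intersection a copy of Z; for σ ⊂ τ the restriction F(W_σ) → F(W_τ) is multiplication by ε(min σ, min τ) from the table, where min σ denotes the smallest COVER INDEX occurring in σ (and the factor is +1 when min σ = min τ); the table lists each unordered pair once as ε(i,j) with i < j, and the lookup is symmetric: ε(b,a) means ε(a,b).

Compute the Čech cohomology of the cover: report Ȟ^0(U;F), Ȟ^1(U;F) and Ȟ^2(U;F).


Ȟ^0 ≅ Z, Ȟ^1 ≅ Z^2 and Ȟ^2 ≅ 0

nerve of the cover:
  W12={f} W13={e} W14={a} W15={c} W23={b} W45={d}
C dims 5,6; δ0: rk 4, SNF 1^4
Ȟ^0 = (5 − 4) − 0 = 1, so Ȟ^0 ≅ Z
Ȟ^1 = (6 − 0) − 4 = 2, so Ȟ^1 ≅ Z^2
Ȟ^2 = (0 − 0) − 0 = 0, so Ȟ^2 ≅ 0


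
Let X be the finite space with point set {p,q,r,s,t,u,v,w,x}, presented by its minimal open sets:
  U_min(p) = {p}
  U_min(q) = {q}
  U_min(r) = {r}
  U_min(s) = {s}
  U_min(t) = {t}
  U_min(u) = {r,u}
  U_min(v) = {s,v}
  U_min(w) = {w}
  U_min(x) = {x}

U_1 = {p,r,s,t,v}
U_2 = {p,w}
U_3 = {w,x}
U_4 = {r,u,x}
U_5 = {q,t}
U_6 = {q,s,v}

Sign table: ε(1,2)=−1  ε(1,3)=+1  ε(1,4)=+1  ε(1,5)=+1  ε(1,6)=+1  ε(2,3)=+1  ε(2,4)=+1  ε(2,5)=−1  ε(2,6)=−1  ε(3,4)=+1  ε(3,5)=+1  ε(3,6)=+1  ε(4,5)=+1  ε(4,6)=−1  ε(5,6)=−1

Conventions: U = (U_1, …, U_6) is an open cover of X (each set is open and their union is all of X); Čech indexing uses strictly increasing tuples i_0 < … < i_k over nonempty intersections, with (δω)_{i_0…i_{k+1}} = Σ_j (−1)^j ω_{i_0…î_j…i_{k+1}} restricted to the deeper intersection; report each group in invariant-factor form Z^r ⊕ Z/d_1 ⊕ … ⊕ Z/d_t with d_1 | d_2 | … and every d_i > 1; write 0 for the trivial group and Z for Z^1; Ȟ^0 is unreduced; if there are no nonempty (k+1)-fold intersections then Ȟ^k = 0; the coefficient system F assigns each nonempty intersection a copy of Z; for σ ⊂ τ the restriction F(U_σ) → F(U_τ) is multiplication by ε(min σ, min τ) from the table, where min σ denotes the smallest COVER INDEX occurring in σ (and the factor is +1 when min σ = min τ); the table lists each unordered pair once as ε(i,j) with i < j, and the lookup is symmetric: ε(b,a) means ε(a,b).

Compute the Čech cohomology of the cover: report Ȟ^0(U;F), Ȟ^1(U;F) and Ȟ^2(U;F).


cover nerve:
  U12={p} U14={r} U15={t} U16={s,v} U23={w} U34={x} U56={q}
C dims 6,7; δ0: rk 6, SNF 1^5·2
Ȟ^0: (6−6)−0=0 ⇒ 0
Ȟ^1: (7−0)−6=1 plus torsion [2] ⇒ Z ⊕ Z/2
Ȟ^2: (0−0)−0=0 ⇒ 0

Ȟ^0(U;F) ≅ 0, Ȟ^1(U;F) ≅ Z ⊕ Z/2, Ȟ^2(U;F) ≅ 0


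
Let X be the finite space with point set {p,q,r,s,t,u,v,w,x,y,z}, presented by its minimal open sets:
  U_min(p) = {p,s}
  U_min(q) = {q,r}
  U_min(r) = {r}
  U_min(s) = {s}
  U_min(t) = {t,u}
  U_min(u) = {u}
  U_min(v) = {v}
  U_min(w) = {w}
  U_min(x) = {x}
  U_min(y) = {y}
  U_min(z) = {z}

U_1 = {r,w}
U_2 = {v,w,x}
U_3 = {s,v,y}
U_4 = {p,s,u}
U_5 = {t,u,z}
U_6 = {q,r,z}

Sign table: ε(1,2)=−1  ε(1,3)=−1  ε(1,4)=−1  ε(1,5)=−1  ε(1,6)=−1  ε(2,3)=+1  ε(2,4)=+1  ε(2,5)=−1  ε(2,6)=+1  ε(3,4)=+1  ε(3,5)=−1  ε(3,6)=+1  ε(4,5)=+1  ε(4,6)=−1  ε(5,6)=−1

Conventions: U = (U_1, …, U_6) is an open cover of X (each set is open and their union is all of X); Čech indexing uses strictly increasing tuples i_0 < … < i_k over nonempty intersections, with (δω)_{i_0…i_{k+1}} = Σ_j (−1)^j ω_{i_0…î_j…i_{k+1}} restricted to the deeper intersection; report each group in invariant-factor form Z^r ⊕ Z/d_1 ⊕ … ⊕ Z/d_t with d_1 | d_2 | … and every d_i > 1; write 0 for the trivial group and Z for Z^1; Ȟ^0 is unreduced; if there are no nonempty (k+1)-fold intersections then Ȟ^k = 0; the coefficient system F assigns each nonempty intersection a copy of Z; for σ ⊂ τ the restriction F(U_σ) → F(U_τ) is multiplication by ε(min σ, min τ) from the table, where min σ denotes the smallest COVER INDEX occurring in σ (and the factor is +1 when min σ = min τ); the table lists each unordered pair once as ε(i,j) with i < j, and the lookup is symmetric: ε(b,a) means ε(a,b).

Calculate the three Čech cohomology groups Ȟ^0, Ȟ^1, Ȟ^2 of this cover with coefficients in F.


Ȟ^0 = 0; Ȟ^1 = Z/2; Ȟ^2 = 0

nonempty intersections:
  U12={w} U16={r} U23={v} U34={s} U45={u} U56={z}
C dims 6,6; δ0: rk 6, SNF 1^5·2
Ȟ^0: (6−6)−0=0 ⇒ 0
Ȟ^1: (6−0)−6=0 plus torsion [2] ⇒ Z/2
Ȟ^2: (0−0)−0=0 ⇒ 0


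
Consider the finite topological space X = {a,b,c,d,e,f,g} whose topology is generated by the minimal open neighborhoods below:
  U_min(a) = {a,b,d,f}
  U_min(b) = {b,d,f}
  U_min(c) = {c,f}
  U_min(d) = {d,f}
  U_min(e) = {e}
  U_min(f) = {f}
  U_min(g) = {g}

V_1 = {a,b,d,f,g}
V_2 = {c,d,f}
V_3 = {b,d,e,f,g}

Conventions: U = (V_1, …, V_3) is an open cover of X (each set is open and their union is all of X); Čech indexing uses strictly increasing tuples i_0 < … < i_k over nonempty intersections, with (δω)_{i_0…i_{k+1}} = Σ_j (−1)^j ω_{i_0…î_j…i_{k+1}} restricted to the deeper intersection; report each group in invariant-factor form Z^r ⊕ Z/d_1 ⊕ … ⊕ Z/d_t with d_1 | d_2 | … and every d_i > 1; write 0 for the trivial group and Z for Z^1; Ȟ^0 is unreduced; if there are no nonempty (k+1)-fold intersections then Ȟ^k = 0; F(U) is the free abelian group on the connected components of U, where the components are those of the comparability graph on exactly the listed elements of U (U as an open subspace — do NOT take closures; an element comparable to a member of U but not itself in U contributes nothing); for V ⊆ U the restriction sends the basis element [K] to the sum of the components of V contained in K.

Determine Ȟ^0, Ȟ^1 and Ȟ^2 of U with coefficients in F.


intersection data:
  V12={d,f} V13={b,d,f,g} V23={d,f}
  V123={d,f}
components per intersection:
  V1: {a,b,d,f} {g}
  V2: {c,d,f}
  V3: {b,d,f} {e} {g}
  V12: {d,f}
  V13: {b,d,f} {g}
  V23: {d,f}
  V123: {d,f}
C dims 6,4,1; δ0: rk 3, SNF 1^3; δ1: rk 1, SNF 1^1
Ȟ^0 = (6 − 3) − 0 = 3, so Ȟ^0 ≅ Z^3
Ȟ^1 = (4 − 1) − 3 = 0, so Ȟ^1 ≅ 0
Ȟ^2 = (1 − 0) − 1 = 0, so Ȟ^2 ≅ 0

Ȟ^0 = Z^3, Ȟ^1 = 0 and Ȟ^2 = 0


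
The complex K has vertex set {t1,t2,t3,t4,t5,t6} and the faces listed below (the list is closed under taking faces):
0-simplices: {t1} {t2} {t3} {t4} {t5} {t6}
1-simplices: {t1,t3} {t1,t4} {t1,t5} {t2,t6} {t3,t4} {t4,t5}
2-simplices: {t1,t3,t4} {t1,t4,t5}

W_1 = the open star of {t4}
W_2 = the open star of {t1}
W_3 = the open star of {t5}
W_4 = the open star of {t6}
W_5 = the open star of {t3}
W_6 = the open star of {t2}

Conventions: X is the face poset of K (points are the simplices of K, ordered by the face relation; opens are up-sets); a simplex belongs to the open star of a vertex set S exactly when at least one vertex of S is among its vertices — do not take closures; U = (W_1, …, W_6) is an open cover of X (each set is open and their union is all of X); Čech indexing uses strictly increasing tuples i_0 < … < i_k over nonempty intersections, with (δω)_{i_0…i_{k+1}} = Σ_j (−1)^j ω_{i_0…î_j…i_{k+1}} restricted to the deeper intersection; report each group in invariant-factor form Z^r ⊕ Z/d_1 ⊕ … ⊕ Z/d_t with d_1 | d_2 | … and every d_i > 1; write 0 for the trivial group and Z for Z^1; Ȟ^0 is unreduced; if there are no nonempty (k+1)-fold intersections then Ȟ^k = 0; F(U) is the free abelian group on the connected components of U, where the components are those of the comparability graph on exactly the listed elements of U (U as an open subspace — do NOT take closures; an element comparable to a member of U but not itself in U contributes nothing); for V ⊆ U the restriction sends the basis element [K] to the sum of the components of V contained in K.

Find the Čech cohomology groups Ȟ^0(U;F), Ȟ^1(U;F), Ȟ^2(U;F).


Ȟ^0(U;F) ≅ Z^2, Ȟ^1(U;F) ≅ 0 and Ȟ^2(U;F) ≅ 0

cover nerve:
  W1={{t4},{t1,t4},{t3,t4},{t4,t5},{t1,t3,t4},{t1,t4,t5}} W2={{t1},{t1,t3},{t1,t4},{t1,t5},{t1,t3,t4},{t1,t4,t5}} W3={{t5},{t1,t5},{t4,t5},{t1,t4,t5}} W4={{t6},{t2,t6}} W5={{t3},{t1,t3},{t3,t4},{t1,t3,t4}} W6={{t2},{t2,t6}}
  W12={{t1,t4},{t1,t3,t4},{t1,t4,t5}} W13={{t4,t5},{t1,t4,t5}} W15={{t3,t4},{t1,t3,t4}} W23={{t1,t5},{t1,t4,t5}} W25={{t1,t3},{t1,t3,t4}} W46={{t2,t6}}
  W123={{t1,t4,t5}} W125={{t1,t3,t4}}
components per intersection:
  W1: {{t4},{t1,t4},{t3,t4},{t4,t5},{t1,t3,t4},{t1,t4,t5}}
  W2: {{t1},{t1,t3},{t1,t4},{t1,t5},{t1,t3,t4},{t1,t4,t5}}
  W3: {{t5},{t1,t5},{t4,t5},{t1,t4,t5}}
  W4: {{t6},{t2,t6}}
  W5: {{t3},{t1,t3},{t3,t4},{t1,t3,t4}}
  W6: {{t2},{t2,t6}}
  W12: {{t1,t4},{t1,t3,t4},{t1,t4,t5}}
  W13: {{t4,t5},{t1,t4,t5}}
  W15: {{t3,t4},{t1,t3,t4}}
  W23: {{t1,t5},{t1,t4,t5}}
  W25: {{t1,t3},{t1,t3,t4}}
  W46: {{t2,t6}}
  W123: {{t1,t4,t5}}
  W125: {{t1,t3,t4}}
C dims 6,6,2; δ0: rk 4, SNF 1^4; δ1: rk 2, SNF 1^2
Ȟ^0: (6−4)−0=2 ⇒ Z^2
Ȟ^1: (6−2)−4=0 ⇒ 0
Ȟ^2: (2−0)−2=0 ⇒ 0
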